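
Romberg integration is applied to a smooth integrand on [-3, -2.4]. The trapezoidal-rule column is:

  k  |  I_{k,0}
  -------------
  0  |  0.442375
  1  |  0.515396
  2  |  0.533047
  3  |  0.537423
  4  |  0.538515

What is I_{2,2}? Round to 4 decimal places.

Richardson extrapolation on the trapezoidal column (denominator 4−1=3):
I_{1,1} = 0.515396 + (0.515396 − 0.442375)/3 = 0.539736
I_{2,1} = (4·0.533047 − 0.515396) / 3 = 0.538931
I_{2,2} = 0.538931 + (0.538931 − 0.539736)/15 = 0.538877

0.5389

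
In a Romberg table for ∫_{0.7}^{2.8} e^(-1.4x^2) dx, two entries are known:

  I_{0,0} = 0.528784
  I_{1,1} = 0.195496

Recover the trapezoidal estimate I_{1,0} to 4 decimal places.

From I_{1,1} = (4·I_{1,0} − I_{0,0})/3, solve for I_{1,0}:
4·I_{1,0} = 3·0.195496 + 0.528784 = 1.115272
I_{1,0} = 0.278818

0.2788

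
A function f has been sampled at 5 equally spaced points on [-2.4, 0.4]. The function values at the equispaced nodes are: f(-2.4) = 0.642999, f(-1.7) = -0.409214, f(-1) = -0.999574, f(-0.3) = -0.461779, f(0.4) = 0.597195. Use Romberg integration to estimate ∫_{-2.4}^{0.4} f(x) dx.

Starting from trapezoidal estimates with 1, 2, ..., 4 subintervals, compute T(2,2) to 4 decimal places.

T(0,0) (trapezoid, 1 panel, h=2.8000): 1.736272
T(1,0) (trapezoid, 2 panels, h=1.4000): -0.531268
T(2,0) (trapezoid, 4 panels, h=0.7000): -0.875329
T(1,1) = -0.531268 + (-0.531268 − 1.736272)/3 = -1.287115
T(2,1) = -0.875329 + (-0.875329 − (-0.531268))/3 = -0.990016
T(2,2) = -0.990016 + (-0.990016 − (-1.287115))/15 = -0.970209

-0.9702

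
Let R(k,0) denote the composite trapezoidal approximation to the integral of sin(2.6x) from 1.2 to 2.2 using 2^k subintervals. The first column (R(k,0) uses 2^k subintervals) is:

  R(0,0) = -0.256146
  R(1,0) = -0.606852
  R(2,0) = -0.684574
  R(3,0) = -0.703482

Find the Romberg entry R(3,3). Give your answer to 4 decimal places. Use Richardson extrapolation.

-0.7097

R(1,1) = (4·(-0.606852) − (-0.256146)) / 3 = -0.723754
R(2,1) = (4·(-0.684574) − (-0.606852)) / 3 = -0.710481
R(3,1) = (4·(-0.703482) − (-0.684574)) / 3 = -0.709785
R(2,2) = -0.710481 + (-0.710481 − (-0.723754))/15 = -0.709596
R(3,2) = (16·(-0.709785) − (-0.710481)) / 15 = -0.709739
R(3,3) = (64·(-0.709739) − (-0.709596)) / 63 = -0.709741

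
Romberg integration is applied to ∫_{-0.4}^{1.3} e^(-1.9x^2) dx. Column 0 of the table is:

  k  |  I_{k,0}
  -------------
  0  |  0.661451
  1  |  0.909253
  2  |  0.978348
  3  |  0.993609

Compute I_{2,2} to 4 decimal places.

1.0020

Richardson extrapolation on the trapezoidal column (denominator 4−1=3):
I_{1,1} = 0.909253 + (0.909253 − 0.661451)/3 = 0.991854
I_{2,1} = 0.978348 + (0.978348 − 0.909253)/3 = 1.001380
I_{2,2} = 1.001380 + (1.001380 − 0.991854)/15 = 1.002015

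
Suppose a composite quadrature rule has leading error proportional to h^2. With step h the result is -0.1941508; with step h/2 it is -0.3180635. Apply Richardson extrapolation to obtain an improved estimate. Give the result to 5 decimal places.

-0.35937

The leading error scales as h^2; refining by a factor of 2 reduces it by 2^2 = 4.
Extrapolated value = (4·A(h/2) − A(h)) / (4 − 1)
= (4·(-0.3180635) − (-0.1941508)) / 3
= -1.0781032 / 3 = -0.3593677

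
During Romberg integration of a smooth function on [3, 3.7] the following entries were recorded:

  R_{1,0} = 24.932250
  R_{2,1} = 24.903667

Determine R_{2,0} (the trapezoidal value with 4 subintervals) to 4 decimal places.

24.9108

From R_{2,1} = (4·R_{2,0} − R_{1,0})/3, solve for R_{2,0}:
4·R_{2,0} = 3·24.903667 + 24.932250 = 99.643251
R_{2,0} = 24.910813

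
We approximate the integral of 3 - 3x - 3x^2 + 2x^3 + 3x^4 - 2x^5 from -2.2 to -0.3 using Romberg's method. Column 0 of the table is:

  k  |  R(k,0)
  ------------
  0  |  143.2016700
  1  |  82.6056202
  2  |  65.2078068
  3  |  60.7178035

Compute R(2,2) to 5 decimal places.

Richardson extrapolation on the trapezoidal column (denominator 4−1=3):
R(1,1) = (4·82.6056202 − 143.2016700) / 3 = 62.4069369
R(2,1) = 65.2078068 + (65.2078068 − 82.6056202)/3 = 59.4085357
R(2,2) = (16·59.4085357 − 62.4069369) / 15 = 59.2086423

59.20864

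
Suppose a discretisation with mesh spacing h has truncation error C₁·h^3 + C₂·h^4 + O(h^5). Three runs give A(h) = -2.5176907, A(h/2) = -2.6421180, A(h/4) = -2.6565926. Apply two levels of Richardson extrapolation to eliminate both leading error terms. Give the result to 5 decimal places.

-2.65858

First eliminate the h^3 term (factor 2^3 = 8):
  B₁ = (8·(-2.6421180) − (-2.5176907))/7 = -2.6598933
  B₂ = (8·(-2.6565926) − (-2.6421180))/7 = -2.6586604
Then eliminate the h^4 term (factor 2^4 = 16):
  (16·(-2.6586604) − (-2.6598933))/15 = -2.6585782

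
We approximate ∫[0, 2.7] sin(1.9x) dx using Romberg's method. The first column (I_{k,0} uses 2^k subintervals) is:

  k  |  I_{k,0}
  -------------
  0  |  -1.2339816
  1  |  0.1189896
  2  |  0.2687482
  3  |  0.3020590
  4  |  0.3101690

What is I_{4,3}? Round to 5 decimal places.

I_{2,1} = 0.2687482 + (0.2687482 − 0.1189896)/3 = 0.3186677
I_{3,1} = (4·0.3020590 − 0.2687482) / 3 = 0.3131626
I_{4,1} = (4·0.3101690 − 0.3020590) / 3 = 0.3128723
I_{3,2} = (16·0.3131626 − 0.3186677) / 15 = 0.3127956
I_{4,2} = (16·0.3128723 − 0.3131626) / 15 = 0.3128529
I_{4,3} = (64·0.3128529 − 0.3127956) / 63 = 0.3128538

0.31285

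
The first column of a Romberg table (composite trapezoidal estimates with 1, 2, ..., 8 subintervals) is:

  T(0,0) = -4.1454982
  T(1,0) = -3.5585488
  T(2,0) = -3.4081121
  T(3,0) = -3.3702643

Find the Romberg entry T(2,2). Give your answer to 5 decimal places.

T(1,1) = -3.5585488 + (-3.5585488 − (-4.1454982))/3 = -3.3628990
T(2,1) = -3.4081121 + (-3.4081121 − (-3.5585488))/3 = -3.3579665
T(2,2) = -3.3579665 + (-3.3579665 − (-3.3628990))/15 = -3.3576377

-3.35764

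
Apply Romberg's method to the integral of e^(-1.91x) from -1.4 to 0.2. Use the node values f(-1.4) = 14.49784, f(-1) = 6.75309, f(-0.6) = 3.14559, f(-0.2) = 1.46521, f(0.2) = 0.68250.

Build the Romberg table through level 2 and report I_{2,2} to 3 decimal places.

7.235

I_{0,0} (trapezoid, 1 panel, h=1.6000): 12.14427
I_{1,0} (trapezoid, 2 panels, h=0.8000): 8.58861
I_{2,0} (trapezoid, 4 panels, h=0.4000): 7.58162
I_{1,1} = 8.58861 + (8.58861 − 12.14427)/3 = 7.40339
I_{2,1} = 7.58162 + (7.58162 − 8.58861)/3 = 7.24596
I_{2,2} = 7.24596 + (7.24596 − 7.40339)/15 = 7.23546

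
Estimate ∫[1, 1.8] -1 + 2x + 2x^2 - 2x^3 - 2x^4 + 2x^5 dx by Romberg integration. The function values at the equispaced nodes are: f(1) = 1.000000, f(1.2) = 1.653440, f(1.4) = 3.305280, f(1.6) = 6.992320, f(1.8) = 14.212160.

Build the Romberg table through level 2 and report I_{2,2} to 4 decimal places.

3.7583

I_{0,0} (trapezoid, 1 panel, h=0.8000): 6.084864
I_{1,0} (trapezoid, 2 panels, h=0.4000): 4.364544
I_{2,0} (trapezoid, 4 panels, h=0.2000): 3.911424
I_{1,1} = 4.364544 + (4.364544 − 6.084864)/3 = 3.791104
I_{2,1} = 3.911424 + (3.911424 − 4.364544)/3 = 3.760384
I_{2,2} = 3.760384 + (3.760384 − 3.791104)/15 = 3.758336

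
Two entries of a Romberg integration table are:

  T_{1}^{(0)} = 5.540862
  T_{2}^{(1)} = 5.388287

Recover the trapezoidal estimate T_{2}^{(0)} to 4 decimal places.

5.4264

From T_{2}^{(1)} = (4·T_{2}^{(0)} − T_{1}^{(0)})/3, solve for T_{2}^{(0)}:
4·T_{2}^{(0)} = 3·5.388287 + 5.540862 = 21.705723
T_{2}^{(0)} = 5.426431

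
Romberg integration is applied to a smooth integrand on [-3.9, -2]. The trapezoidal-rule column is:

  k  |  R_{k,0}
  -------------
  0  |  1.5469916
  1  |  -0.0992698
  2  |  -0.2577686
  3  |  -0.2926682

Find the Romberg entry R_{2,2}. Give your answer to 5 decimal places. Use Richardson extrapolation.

R_{1,1} = -0.0992698 + (-0.0992698 − 1.5469916)/3 = -0.6480236
R_{2,1} = (4·(-0.2577686) − (-0.0992698)) / 3 = -0.3106015
R_{2,2} = (16·(-0.3106015) − (-0.6480236)) / 15 = -0.2881067

-0.28811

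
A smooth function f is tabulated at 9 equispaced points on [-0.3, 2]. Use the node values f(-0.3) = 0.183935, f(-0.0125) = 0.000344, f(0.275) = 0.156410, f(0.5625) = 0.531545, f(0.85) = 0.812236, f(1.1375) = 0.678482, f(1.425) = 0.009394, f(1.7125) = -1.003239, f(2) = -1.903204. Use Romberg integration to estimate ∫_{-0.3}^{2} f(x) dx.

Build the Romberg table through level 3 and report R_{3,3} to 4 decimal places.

0.1020

R_{0,0} (trapezoid, 1 panel, h=2.3000): -1.977159
R_{1,0} (trapezoid, 2 panels, h=1.1500): -0.054508
R_{2,0} (trapezoid, 4 panels, h=0.5750): 0.068083
R_{3,0} (trapezoid, 8 panels, h=0.2875): 0.093592
R_{1,1} = -0.054508 + (-0.054508 − (-1.977159))/3 = 0.586376
R_{2,1} = 0.068083 + (0.068083 − (-0.054508))/3 = 0.108947
R_{3,1} = 0.093592 + (0.093592 − 0.068083)/3 = 0.102095
R_{2,2} = 0.108947 + (0.108947 − 0.586376)/15 = 0.077118
R_{3,2} = 0.102095 + (0.102095 − 0.108947)/15 = 0.101638
R_{3,3} = 0.101638 + (0.101638 − 0.077118)/63 = 0.102027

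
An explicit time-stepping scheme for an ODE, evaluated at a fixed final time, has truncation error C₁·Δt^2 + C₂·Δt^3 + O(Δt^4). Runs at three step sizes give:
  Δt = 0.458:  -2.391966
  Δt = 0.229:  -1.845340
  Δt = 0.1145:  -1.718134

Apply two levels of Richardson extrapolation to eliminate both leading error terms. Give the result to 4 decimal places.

-1.6775

First eliminate the Δt^2 term (factor 2^2 = 4):
  B₁ = (4·(-1.845340) − (-2.391966))/3 = -1.663131
  B₂ = (4·(-1.718134) − (-1.845340))/3 = -1.675732
Then eliminate the Δt^3 term (factor 2^3 = 8):
  (8·(-1.675732) − (-1.663131))/7 = -1.677532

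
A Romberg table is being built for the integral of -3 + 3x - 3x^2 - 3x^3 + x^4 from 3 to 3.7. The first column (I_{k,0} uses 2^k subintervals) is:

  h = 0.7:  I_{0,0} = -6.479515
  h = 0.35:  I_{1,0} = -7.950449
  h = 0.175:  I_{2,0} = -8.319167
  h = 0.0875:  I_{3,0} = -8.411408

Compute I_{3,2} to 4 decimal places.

-8.4422

I_{2,1} = (4·(-8.319167) − (-7.950449)) / 3 = -8.442073
I_{3,1} = -8.411408 + (-8.411408 − (-8.319167))/3 = -8.442155
I_{3,2} = (16·(-8.442155) − (-8.442073)) / 15 = -8.442160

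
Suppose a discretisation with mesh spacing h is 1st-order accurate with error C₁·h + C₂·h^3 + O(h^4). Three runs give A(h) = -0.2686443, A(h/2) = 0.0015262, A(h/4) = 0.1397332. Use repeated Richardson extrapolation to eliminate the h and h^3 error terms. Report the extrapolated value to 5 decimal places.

First eliminate the h term (factor 2^1 = 2):
  B₁ = (2·0.0015262 − (-0.2686443))/1 = 0.2716967
  B₂ = (2·0.1397332 − 0.0015262)/1 = 0.2779402
Then eliminate the h^3 term (factor 2^3 = 8):
  (8·0.2779402 − 0.2716967)/7 = 0.2788321

0.27883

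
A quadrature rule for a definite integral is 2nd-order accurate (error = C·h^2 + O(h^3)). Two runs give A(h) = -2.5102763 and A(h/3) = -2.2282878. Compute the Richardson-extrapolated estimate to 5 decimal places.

The leading error scales as h^2; refining by a factor of 3 reduces it by 3^2 = 9.
Extrapolated value = (9·A(h/3) − A(h)) / (9 − 1)
= (9·(-2.2282878) − (-2.5102763)) / 8
= -17.5443139 / 8 = -2.1930392

-2.19304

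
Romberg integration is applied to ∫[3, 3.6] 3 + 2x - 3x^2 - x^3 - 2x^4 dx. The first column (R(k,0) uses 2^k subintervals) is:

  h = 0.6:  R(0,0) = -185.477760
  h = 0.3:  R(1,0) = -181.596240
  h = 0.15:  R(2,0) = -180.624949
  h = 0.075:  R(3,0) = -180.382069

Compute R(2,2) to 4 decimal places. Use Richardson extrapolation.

Richardson extrapolation on the trapezoidal column (denominator 4−1=3):
R(1,1) = -181.596240 + (-181.596240 − (-185.477760))/3 = -180.302400
R(2,1) = -180.624949 + (-180.624949 − (-181.596240))/3 = -180.301185
R(2,2) = -180.301185 + (-180.301185 − (-180.302400))/15 = -180.301104
(Column j=1 coincides with Simpson's rule on the same nodes.)

-180.3011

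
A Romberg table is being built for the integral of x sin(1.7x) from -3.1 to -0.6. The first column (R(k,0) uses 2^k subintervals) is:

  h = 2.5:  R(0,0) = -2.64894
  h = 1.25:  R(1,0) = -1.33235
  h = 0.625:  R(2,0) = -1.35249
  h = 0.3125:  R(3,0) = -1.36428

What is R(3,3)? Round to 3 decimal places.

-1.368

R(1,1) = (4·(-1.33235) − (-2.64894)) / 3 = -0.89349
R(2,1) = (4·(-1.35249) − (-1.33235)) / 3 = -1.35920
R(3,1) = -1.36428 + (-1.36428 − (-1.35249))/3 = -1.36821
R(2,2) = (16·(-1.35920) − (-0.89349)) / 15 = -1.39025
R(3,2) = -1.36821 + (-1.36821 − (-1.35920))/15 = -1.36881
R(3,3) = -1.36881 + (-1.36881 − (-1.39025))/63 = -1.36847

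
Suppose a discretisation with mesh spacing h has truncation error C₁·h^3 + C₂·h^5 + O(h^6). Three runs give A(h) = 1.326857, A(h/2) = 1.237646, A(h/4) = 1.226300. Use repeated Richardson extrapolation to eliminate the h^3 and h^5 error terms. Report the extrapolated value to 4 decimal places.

1.2247

First eliminate the h^3 term (factor 2^3 = 8):
  B₁ = (8·1.237646 − 1.326857)/7 = 1.224902
  B₂ = (8·1.226300 − 1.237646)/7 = 1.224679
Then eliminate the h^5 term (factor 2^5 = 32):
  (32·1.224679 − 1.224902)/31 = 1.224672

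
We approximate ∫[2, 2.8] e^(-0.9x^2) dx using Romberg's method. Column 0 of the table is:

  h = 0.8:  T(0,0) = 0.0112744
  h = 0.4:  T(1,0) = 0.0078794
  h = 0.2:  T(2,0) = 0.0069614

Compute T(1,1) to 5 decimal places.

Richardson extrapolation on the trapezoidal column (denominator 4−1=3):
T(1,1) = 0.0078794 + (0.0078794 − 0.0112744)/3 = 0.0067477
(Column j=1 coincides with Simpson's rule on the same nodes.)

0.00675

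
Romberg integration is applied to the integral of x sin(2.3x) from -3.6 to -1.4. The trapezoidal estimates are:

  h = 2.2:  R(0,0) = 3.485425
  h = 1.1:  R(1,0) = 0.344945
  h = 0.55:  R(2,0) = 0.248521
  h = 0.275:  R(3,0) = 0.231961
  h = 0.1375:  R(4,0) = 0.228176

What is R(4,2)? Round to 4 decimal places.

Richardson extrapolation on the trapezoidal column (denominator 4−1=3):
R(3,1) = 0.231961 + (0.231961 − 0.248521)/3 = 0.226441
R(4,1) = (4·0.228176 − 0.231961) / 3 = 0.226914
R(4,2) = (16·0.226914 − 0.226441) / 15 = 0.226946

0.2269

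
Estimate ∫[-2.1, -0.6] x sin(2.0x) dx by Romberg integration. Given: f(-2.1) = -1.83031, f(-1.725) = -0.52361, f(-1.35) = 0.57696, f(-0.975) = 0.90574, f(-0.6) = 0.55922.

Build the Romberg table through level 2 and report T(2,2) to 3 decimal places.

T(0,0) (trapezoid, 1 panel, h=1.5000): -0.95332
T(1,0) (trapezoid, 2 panels, h=0.7500): -0.04394
T(2,0) (trapezoid, 4 panels, h=0.3750): 0.12133
T(1,1) = -0.04394 + (-0.04394 − (-0.95332))/3 = 0.25919
T(2,1) = 0.12133 + (0.12133 − (-0.04394))/3 = 0.17642
T(2,2) = 0.17642 + (0.17642 − 0.25919)/15 = 0.17090

0.171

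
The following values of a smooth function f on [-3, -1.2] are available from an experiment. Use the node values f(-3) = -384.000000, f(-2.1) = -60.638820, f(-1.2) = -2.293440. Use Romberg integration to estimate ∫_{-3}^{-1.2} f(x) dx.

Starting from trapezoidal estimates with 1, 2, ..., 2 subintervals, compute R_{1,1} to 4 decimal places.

-188.6546

R_{0,0} (trapezoid, 1 panel, h=1.8000): -347.664096
R_{1,0} (trapezoid, 2 panels, h=0.9000): -228.406986
R_{1,1} = -228.406986 + (-228.406986 − (-347.664096))/3 = -188.654616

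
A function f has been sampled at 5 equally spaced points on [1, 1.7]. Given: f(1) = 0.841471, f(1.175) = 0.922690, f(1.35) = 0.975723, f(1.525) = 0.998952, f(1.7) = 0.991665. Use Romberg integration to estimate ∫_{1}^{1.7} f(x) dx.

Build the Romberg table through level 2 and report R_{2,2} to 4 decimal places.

0.6691

R_{0,0} (trapezoid, 1 panel, h=0.7000): 0.641598
R_{1,0} (trapezoid, 2 panels, h=0.3500): 0.662302
R_{2,0} (trapezoid, 4 panels, h=0.1750): 0.667438
R_{1,1} = 0.662302 + (0.662302 − 0.641598)/3 = 0.669203
R_{2,1} = 0.667438 + (0.667438 − 0.662302)/3 = 0.669150
R_{2,2} = 0.669150 + (0.669150 − 0.669203)/15 = 0.669146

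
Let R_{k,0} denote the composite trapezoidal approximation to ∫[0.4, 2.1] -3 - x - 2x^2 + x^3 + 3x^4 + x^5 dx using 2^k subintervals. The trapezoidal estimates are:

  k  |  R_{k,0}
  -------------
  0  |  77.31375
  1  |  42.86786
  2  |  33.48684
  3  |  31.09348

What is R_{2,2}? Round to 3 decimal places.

R_{1,1} = (4·42.86786 − 77.31375) / 3 = 31.38590
R_{2,1} = (4·33.48684 − 42.86786) / 3 = 30.35983
R_{2,2} = 30.35983 + (30.35983 − 31.38590)/15 = 30.29143

30.291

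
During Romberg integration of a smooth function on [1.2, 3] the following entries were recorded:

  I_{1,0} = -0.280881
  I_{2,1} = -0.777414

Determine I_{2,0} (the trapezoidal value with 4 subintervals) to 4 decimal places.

-0.6533

From I_{2,1} = (4·I_{2,0} − I_{1,0})/3, solve for I_{2,0}:
4·I_{2,0} = 3·(-0.777414) + (-0.280881) = -2.613123
I_{2,0} = -0.653281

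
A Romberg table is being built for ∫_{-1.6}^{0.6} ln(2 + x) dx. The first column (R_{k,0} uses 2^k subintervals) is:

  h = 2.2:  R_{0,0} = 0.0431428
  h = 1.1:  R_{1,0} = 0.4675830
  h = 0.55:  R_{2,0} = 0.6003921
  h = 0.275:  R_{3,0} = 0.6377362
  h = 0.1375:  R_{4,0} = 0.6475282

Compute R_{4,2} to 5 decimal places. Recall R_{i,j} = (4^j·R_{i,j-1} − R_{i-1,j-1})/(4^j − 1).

0.65083

Richardson extrapolation on the trapezoidal column (denominator 4−1=3):
R_{3,1} = 0.6377362 + (0.6377362 − 0.6003921)/3 = 0.6501842
R_{4,1} = 0.6475282 + (0.6475282 − 0.6377362)/3 = 0.6507922
R_{4,2} = 0.6507922 + (0.6507922 − 0.6501842)/15 = 0.6508327
(Column j=1 coincides with Simpson's rule on the same nodes.)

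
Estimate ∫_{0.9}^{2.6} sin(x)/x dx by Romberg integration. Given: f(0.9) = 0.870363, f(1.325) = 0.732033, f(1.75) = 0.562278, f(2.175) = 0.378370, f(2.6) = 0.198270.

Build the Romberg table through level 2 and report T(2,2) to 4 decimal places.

0.9399

T(0,0) (trapezoid, 1 panel, h=1.7000): 0.908338
T(1,0) (trapezoid, 2 panels, h=0.8500): 0.932105
T(2,0) (trapezoid, 4 panels, h=0.4250): 0.937974
T(1,1) = 0.932105 + (0.932105 − 0.908338)/3 = 0.940027
T(2,1) = 0.937974 + (0.937974 − 0.932105)/3 = 0.939930
T(2,2) = 0.939930 + (0.939930 − 0.940027)/15 = 0.939924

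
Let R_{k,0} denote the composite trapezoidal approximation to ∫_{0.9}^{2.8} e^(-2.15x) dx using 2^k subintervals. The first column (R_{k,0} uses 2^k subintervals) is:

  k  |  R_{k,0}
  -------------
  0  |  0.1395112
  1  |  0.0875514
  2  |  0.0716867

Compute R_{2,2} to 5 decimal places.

0.06614

Richardson extrapolation on the trapezoidal column (denominator 4−1=3):
R_{1,1} = 0.0875514 + (0.0875514 − 0.1395112)/3 = 0.0702315
R_{2,1} = 0.0716867 + (0.0716867 − 0.0875514)/3 = 0.0663985
R_{2,2} = 0.0663985 + (0.0663985 − 0.0702315)/15 = 0.0661430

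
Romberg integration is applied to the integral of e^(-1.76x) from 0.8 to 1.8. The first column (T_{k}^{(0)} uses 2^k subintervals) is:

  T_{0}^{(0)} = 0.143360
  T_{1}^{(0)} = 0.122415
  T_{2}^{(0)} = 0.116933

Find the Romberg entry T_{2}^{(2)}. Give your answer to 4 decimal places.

T_{1}^{(1)} = (4·0.122415 − 0.143360) / 3 = 0.115433
T_{2}^{(1)} = 0.116933 + (0.116933 − 0.122415)/3 = 0.115106
T_{2}^{(2)} = (16·0.115106 − 0.115433) / 15 = 0.115084

0.1151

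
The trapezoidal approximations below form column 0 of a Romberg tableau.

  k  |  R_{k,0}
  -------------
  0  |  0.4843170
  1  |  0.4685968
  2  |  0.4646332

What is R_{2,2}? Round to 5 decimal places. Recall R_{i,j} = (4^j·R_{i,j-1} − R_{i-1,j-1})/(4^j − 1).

0.46331

Richardson extrapolation on the trapezoidal column (denominator 4−1=3):
R_{1,1} = (4·0.4685968 − 0.4843170) / 3 = 0.4633567
R_{2,1} = 0.4646332 + (0.4646332 − 0.4685968)/3 = 0.4633120
R_{2,2} = (16·0.4633120 − 0.4633567) / 15 = 0.4633090
(Column j=1 coincides with Simpson's rule on the same nodes.)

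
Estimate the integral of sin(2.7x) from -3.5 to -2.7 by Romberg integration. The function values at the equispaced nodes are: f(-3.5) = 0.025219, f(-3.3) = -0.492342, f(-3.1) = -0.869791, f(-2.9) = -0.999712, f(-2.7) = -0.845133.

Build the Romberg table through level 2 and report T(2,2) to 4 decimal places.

T(0,0) (trapezoid, 1 panel, h=0.8000): -0.327966
T(1,0) (trapezoid, 2 panels, h=0.4000): -0.511899
T(2,0) (trapezoid, 4 panels, h=0.2000): -0.554360
T(1,1) = -0.511899 + (-0.511899 − (-0.327966))/3 = -0.573210
T(2,1) = -0.554360 + (-0.554360 − (-0.511899))/3 = -0.568514
T(2,2) = -0.568514 + (-0.568514 − (-0.573210))/15 = -0.568201

-0.5682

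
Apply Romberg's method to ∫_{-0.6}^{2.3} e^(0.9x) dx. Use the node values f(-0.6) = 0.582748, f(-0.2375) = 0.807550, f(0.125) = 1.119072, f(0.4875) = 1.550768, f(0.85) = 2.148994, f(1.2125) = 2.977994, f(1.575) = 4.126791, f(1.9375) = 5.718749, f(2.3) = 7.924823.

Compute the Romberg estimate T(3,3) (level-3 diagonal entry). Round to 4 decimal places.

T(0,0) (trapezoid, 1 panel, h=2.9000): 12.335978
T(1,0) (trapezoid, 2 panels, h=1.4500): 9.284030
T(2,0) (trapezoid, 4 panels, h=0.7250): 8.445266
T(3,0) (trapezoid, 8 panels, h=0.3625): 8.230093
T(1,1) = 9.284030 + (9.284030 − 12.335978)/3 = 8.266714
T(2,1) = 8.445266 + (8.445266 − 9.284030)/3 = 8.165678
T(3,1) = 8.230093 + (8.230093 − 8.445266)/3 = 8.158369
T(2,2) = 8.165678 + (8.165678 − 8.266714)/15 = 8.158942
T(3,2) = 8.158369 + (8.158369 − 8.165678)/15 = 8.157882
T(3,3) = 8.157882 + (8.157882 − 8.158942)/63 = 8.157865

8.1579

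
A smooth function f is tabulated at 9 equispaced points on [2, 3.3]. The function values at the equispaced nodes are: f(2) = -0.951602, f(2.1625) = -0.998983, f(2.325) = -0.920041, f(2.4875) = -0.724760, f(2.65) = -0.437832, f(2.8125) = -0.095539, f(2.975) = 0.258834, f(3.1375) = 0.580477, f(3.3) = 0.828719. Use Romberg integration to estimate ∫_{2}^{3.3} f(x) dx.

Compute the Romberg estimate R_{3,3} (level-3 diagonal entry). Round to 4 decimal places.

-0.3941

R_{0,0} (trapezoid, 1 panel, h=1.3000): -0.079874
R_{1,0} (trapezoid, 2 panels, h=0.6500): -0.324528
R_{2,0} (trapezoid, 4 panels, h=0.3250): -0.377156
R_{3,0} (trapezoid, 8 panels, h=0.1625): -0.389884
R_{1,1} = -0.324528 + (-0.324528 − (-0.079874))/3 = -0.406079
R_{2,1} = -0.377156 + (-0.377156 − (-0.324528))/3 = -0.394699
R_{3,1} = -0.389884 + (-0.389884 − (-0.377156))/3 = -0.394127
R_{2,2} = -0.394699 + (-0.394699 − (-0.406079))/15 = -0.393940
R_{3,2} = -0.394127 + (-0.394127 − (-0.394699))/15 = -0.394089
R_{3,3} = -0.394089 + (-0.394089 − (-0.393940))/63 = -0.394091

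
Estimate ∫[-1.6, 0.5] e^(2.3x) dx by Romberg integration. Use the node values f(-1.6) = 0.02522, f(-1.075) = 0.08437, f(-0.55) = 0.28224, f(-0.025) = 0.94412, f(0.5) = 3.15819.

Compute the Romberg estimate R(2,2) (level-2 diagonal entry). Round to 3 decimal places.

1.367

R(0,0) (trapezoid, 1 panel, h=2.1000): 3.34258
R(1,0) (trapezoid, 2 panels, h=1.0500): 1.96764
R(2,0) (trapezoid, 4 panels, h=0.5250): 1.52378
R(1,1) = 1.96764 + (1.96764 − 3.34258)/3 = 1.50933
R(2,1) = 1.52378 + (1.52378 − 1.96764)/3 = 1.37583
R(2,2) = 1.37583 + (1.37583 − 1.50933)/15 = 1.36693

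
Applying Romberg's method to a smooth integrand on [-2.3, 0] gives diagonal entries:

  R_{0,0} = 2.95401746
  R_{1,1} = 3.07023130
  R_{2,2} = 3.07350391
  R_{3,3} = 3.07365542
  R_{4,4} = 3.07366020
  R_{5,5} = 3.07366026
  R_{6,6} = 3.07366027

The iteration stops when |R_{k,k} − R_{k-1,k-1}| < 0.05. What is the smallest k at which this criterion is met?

k = 2

|R_{1,1} − R_{0,0}| = 0.11621384 ≥ 0.05
|R_{2,2} − R_{1,1}| = 0.00327261 < 0.05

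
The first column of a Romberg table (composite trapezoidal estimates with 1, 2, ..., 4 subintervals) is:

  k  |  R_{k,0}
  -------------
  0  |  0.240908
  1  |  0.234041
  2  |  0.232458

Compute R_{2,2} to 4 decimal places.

0.2319

R_{1,1} = (4·0.234041 − 0.240908) / 3 = 0.231752
R_{2,1} = 0.232458 + (0.232458 − 0.234041)/3 = 0.231930
R_{2,2} = (16·0.231930 − 0.231752) / 15 = 0.231942
(Column j=1 coincides with Simpson's rule on the same nodes.)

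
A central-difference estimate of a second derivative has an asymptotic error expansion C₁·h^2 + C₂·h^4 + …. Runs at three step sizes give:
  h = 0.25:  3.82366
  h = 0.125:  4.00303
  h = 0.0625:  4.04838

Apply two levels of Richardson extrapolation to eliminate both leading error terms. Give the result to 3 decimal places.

4.064

First eliminate the h^2 term (factor 2^2 = 4):
  B₁ = (4·4.00303 − 3.82366)/3 = 4.06282
  B₂ = (4·4.04838 − 4.00303)/3 = 4.06350
Then eliminate the h^4 term (factor 2^4 = 16):
  (16·4.06350 − 4.06282)/15 = 4.06355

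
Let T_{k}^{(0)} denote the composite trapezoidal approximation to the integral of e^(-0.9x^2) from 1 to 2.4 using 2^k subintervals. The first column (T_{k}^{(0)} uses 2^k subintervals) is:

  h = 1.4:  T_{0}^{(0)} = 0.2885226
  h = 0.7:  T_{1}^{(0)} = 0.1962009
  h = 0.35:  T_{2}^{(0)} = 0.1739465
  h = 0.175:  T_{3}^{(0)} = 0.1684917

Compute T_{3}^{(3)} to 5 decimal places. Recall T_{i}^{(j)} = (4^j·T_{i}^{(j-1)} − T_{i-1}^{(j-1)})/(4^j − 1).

0.16668

Richardson extrapolation on the trapezoidal column (denominator 4−1=3):
T_{1}^{(1)} = (4·0.1962009 − 0.2885226) / 3 = 0.1654270
T_{2}^{(1)} = (4·0.1739465 − 0.1962009) / 3 = 0.1665284
T_{3}^{(1)} = 0.1684917 + (0.1684917 − 0.1739465)/3 = 0.1666734
T_{2}^{(2)} = (16·0.1665284 − 0.1654270) / 15 = 0.1666018
T_{3}^{(2)} = (16·0.1666734 − 0.1665284) / 15 = 0.1666831
T_{3}^{(3)} = (64·0.1666831 − 0.1666018) / 63 = 0.1666844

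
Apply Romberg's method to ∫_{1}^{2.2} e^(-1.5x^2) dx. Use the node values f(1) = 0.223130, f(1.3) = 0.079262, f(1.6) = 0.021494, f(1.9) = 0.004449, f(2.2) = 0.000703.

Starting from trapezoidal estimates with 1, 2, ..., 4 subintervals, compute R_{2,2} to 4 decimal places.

R_{0,0} (trapezoid, 1 panel, h=1.2000): 0.134300
R_{1,0} (trapezoid, 2 panels, h=0.6000): 0.080046
R_{2,0} (trapezoid, 4 panels, h=0.3000): 0.065136
R_{1,1} = 0.080046 + (0.080046 − 0.134300)/3 = 0.061961
R_{2,1} = 0.065136 + (0.065136 − 0.080046)/3 = 0.060166
R_{2,2} = 0.060166 + (0.060166 − 0.061961)/15 = 0.060046

0.0600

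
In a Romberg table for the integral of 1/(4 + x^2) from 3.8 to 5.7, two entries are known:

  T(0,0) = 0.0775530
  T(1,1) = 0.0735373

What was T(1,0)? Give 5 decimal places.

From T(1,1) = (4·T(1,0) − T(0,0))/3, solve for T(1,0):
4·T(1,0) = 3·0.0735373 + 0.0775530 = 0.2981649
T(1,0) = 0.0745412

0.07454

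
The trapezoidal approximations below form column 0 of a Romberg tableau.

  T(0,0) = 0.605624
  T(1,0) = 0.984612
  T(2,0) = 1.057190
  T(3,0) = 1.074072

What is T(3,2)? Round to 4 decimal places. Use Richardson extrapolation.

1.0796

Richardson extrapolation on the trapezoidal column (denominator 4−1=3):
T(2,1) = 1.057190 + (1.057190 − 0.984612)/3 = 1.081383
T(3,1) = 1.074072 + (1.074072 − 1.057190)/3 = 1.079699
T(3,2) = 1.079699 + (1.079699 − 1.081383)/15 = 1.079587
(Column j=1 coincides with Simpson's rule on the same nodes.)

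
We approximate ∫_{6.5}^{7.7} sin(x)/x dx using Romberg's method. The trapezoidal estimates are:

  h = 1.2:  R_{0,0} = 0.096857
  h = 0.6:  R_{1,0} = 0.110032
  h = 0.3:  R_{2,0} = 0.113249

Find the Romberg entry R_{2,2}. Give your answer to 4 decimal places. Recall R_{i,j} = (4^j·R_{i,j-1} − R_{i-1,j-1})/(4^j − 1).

Richardson extrapolation on the trapezoidal column (denominator 4−1=3):
R_{1,1} = 0.110032 + (0.110032 − 0.096857)/3 = 0.114424
R_{2,1} = (4·0.113249 − 0.110032) / 3 = 0.114321
R_{2,2} = 0.114321 + (0.114321 − 0.114424)/15 = 0.114314

0.1143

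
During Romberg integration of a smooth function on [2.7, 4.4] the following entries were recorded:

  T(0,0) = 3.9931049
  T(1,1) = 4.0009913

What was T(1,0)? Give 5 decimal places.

3.99902

From T(1,1) = (4·T(1,0) − T(0,0))/3, solve for T(1,0):
4·T(1,0) = 3·4.0009913 + 3.9931049 = 15.9960788
T(1,0) = 3.9990197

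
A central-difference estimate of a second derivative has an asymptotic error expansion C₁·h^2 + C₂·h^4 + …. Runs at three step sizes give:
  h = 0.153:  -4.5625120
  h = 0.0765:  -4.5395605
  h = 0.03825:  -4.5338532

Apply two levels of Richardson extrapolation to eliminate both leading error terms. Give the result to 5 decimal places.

First eliminate the h^2 term (factor 2^2 = 4):
  B₁ = (4·(-4.5395605) − (-4.5625120))/3 = -4.5319100
  B₂ = (4·(-4.5338532) − (-4.5395605))/3 = -4.5319508
Then eliminate the h^4 term (factor 2^4 = 16):
  (16·(-4.5319508) − (-4.5319100))/15 = -4.5319535

-4.53195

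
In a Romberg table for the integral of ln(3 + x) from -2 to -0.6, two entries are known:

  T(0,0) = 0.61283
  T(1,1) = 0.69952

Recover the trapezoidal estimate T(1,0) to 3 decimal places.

0.678

From T(1,1) = (4·T(1,0) − T(0,0))/3, solve for T(1,0):
4·T(1,0) = 3·0.69952 + 0.61283 = 2.71139
T(1,0) = 0.67785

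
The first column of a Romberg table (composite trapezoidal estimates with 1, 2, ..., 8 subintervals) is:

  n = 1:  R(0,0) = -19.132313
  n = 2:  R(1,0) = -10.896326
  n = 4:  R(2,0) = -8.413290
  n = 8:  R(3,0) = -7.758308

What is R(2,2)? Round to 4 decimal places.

Richardson extrapolation on the trapezoidal column (denominator 4−1=3):
R(1,1) = -10.896326 + (-10.896326 − (-19.132313))/3 = -8.150997
R(2,1) = -8.413290 + (-8.413290 − (-10.896326))/3 = -7.585611
R(2,2) = -7.585611 + (-7.585611 − (-8.150997))/15 = -7.547919
(Column j=1 coincides with Simpson's rule on the same nodes.)

-7.5479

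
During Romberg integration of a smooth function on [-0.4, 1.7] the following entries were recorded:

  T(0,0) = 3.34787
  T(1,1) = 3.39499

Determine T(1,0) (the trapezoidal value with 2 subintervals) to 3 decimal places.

From T(1,1) = (4·T(1,0) − T(0,0))/3, solve for T(1,0):
4·T(1,0) = 3·3.39499 + 3.34787 = 13.53284
T(1,0) = 3.38321

3.383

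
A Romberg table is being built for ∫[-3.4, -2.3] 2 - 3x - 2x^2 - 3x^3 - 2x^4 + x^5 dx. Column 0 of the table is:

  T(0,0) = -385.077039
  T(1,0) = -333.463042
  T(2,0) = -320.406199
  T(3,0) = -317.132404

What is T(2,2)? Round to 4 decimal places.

T(1,1) = -333.463042 + (-333.463042 − (-385.077039))/3 = -316.258376
T(2,1) = (4·(-320.406199) − (-333.463042)) / 3 = -316.053918
T(2,2) = -316.053918 + (-316.053918 − (-316.258376))/15 = -316.040287

-316.0403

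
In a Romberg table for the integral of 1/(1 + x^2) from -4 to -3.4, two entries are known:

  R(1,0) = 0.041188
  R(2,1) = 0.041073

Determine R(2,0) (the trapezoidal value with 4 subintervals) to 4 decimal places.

0.0411

From R(2,1) = (4·R(2,0) − R(1,0))/3, solve for R(2,0):
4·R(2,0) = 3·0.041073 + 0.041188 = 0.164407
R(2,0) = 0.041102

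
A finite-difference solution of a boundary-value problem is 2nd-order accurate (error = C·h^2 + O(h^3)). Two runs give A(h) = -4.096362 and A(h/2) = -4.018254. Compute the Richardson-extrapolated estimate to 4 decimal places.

-3.9922

Extrapolated value = (4·A(h/2) − A(h)) / (4 − 1)
= (4·(-4.018254) − (-4.096362)) / 3
= -11.976654 / 3 = -3.992218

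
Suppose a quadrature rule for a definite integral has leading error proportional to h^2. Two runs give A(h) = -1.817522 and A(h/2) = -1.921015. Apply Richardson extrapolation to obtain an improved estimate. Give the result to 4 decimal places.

Extrapolated value = (4·A(h/2) − A(h)) / (4 − 1)
= (4·(-1.921015) − (-1.817522)) / 3
= -5.866538 / 3 = -1.955513

-1.9555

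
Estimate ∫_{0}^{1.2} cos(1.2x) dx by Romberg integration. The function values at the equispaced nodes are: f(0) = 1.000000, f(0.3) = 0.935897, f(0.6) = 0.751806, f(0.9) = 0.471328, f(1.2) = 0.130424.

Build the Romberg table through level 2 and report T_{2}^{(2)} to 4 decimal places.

0.8262

T_{0}^{(0)} (trapezoid, 1 panel, h=1.2000): 0.678254
T_{1}^{(0)} (trapezoid, 2 panels, h=0.6000): 0.790211
T_{2}^{(0)} (trapezoid, 4 panels, h=0.3000): 0.817273
T_{1}^{(1)} = 0.790211 + (0.790211 − 0.678254)/3 = 0.827530
T_{2}^{(1)} = 0.817273 + (0.817273 − 0.790211)/3 = 0.826294
T_{2}^{(2)} = 0.826294 + (0.826294 − 0.827530)/15 = 0.826212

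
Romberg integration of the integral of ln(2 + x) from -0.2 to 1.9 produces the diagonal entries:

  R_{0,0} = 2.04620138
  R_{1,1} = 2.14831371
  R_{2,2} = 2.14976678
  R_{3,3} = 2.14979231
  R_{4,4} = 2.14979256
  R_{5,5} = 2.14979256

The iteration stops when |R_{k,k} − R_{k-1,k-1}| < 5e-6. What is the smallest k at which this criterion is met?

|R_{1,1} − R_{0,0}| = 0.10211233 ≥ 5e-6
|R_{2,2} − R_{1,1}| = 0.00145307 ≥ 5e-6
|R_{3,3} − R_{2,2}| = 0.00002553 ≥ 5e-6
|R_{4,4} − R_{3,3}| = 0.00000025 < 5e-6

k = 4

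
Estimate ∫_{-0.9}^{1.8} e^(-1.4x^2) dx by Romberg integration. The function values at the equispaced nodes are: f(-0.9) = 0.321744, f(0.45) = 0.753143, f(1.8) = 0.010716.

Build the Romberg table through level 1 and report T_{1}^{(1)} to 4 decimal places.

1.5053

T_{0}^{(0)} (trapezoid, 1 panel, h=2.7000): 0.448821
T_{1}^{(0)} (trapezoid, 2 panels, h=1.3500): 1.241154
T_{1}^{(1)} = 1.241154 + (1.241154 − 0.448821)/3 = 1.505265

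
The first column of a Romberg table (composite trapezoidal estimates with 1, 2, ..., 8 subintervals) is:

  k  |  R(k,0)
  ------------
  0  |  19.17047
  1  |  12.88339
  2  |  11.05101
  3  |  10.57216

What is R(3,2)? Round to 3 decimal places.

10.411

Richardson extrapolation on the trapezoidal column (denominator 4−1=3):
R(2,1) = (4·11.05101 − 12.88339) / 3 = 10.44022
R(3,1) = (4·10.57216 − 11.05101) / 3 = 10.41254
R(3,2) = (16·10.41254 − 10.44022) / 15 = 10.41069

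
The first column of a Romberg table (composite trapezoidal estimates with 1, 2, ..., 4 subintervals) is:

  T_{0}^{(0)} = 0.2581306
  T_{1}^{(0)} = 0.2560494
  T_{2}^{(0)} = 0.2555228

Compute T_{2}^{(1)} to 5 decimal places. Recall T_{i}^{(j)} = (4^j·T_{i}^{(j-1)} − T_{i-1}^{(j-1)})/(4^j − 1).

T_{2}^{(1)} = 0.2555228 + (0.2555228 − 0.2560494)/3 = 0.2553473

0.25535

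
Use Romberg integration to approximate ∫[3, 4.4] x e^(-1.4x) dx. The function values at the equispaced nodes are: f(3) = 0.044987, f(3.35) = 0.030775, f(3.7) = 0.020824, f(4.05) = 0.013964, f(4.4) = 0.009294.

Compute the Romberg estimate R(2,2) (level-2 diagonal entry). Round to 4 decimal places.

R(0,0) (trapezoid, 1 panel, h=1.4000): 0.037997
R(1,0) (trapezoid, 2 panels, h=0.7000): 0.033575
R(2,0) (trapezoid, 4 panels, h=0.3500): 0.032446
R(1,1) = 0.033575 + (0.033575 − 0.037997)/3 = 0.032101
R(2,1) = 0.032446 + (0.032446 − 0.033575)/3 = 0.032070
R(2,2) = 0.032070 + (0.032070 − 0.032101)/15 = 0.032068

0.0321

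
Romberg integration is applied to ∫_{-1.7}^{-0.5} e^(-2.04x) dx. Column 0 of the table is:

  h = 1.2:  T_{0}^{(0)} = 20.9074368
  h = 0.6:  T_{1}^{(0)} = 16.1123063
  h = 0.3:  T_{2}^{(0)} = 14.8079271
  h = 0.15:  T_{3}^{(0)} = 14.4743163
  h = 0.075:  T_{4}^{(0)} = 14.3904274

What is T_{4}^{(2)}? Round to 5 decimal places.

14.36242

T_{3}^{(1)} = 14.4743163 + (14.4743163 − 14.8079271)/3 = 14.3631127
T_{4}^{(1)} = 14.3904274 + (14.3904274 − 14.4743163)/3 = 14.3624644
T_{4}^{(2)} = 14.3624644 + (14.3624644 − 14.3631127)/15 = 14.3624212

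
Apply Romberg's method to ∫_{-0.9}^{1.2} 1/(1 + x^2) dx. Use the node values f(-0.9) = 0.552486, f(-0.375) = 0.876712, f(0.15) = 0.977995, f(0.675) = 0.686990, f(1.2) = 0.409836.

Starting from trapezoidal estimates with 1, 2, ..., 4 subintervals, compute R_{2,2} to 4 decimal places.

R_{0,0} (trapezoid, 1 panel, h=2.1000): 1.010438
R_{1,0} (trapezoid, 2 panels, h=1.0500): 1.532114
R_{2,0} (trapezoid, 4 panels, h=0.5250): 1.587000
R_{1,1} = 1.532114 + (1.532114 − 1.010438)/3 = 1.706006
R_{2,1} = 1.587000 + (1.587000 − 1.532114)/3 = 1.605295
R_{2,2} = 1.605295 + (1.605295 − 1.706006)/15 = 1.598581

1.5986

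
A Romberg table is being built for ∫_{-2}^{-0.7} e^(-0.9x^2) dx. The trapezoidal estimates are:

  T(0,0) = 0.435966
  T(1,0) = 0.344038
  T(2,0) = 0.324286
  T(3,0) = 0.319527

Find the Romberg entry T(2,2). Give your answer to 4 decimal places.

0.3180

T(1,1) = (4·0.344038 − 0.435966) / 3 = 0.313395
T(2,1) = (4·0.324286 − 0.344038) / 3 = 0.317702
T(2,2) = 0.317702 + (0.317702 − 0.313395)/15 = 0.317989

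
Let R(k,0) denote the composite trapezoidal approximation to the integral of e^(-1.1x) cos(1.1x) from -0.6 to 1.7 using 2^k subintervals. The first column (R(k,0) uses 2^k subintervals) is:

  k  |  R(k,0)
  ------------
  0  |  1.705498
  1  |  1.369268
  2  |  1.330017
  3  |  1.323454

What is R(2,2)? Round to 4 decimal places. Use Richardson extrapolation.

R(1,1) = (4·1.369268 − 1.705498) / 3 = 1.257191
R(2,1) = 1.330017 + (1.330017 − 1.369268)/3 = 1.316933
R(2,2) = 1.316933 + (1.316933 − 1.257191)/15 = 1.320916

1.3209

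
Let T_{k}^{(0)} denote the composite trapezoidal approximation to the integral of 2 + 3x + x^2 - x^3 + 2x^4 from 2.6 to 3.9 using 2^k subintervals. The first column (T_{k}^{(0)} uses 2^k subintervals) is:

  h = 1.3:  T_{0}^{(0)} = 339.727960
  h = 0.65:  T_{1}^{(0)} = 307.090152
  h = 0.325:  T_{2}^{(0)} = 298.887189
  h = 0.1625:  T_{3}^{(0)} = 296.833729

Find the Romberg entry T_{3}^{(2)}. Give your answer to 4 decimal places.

296.1490

T_{2}^{(1)} = 298.887189 + (298.887189 − 307.090152)/3 = 296.152868
T_{3}^{(1)} = (4·296.833729 − 298.887189) / 3 = 296.149242
T_{3}^{(2)} = 296.149242 + (296.149242 − 296.152868)/15 = 296.149000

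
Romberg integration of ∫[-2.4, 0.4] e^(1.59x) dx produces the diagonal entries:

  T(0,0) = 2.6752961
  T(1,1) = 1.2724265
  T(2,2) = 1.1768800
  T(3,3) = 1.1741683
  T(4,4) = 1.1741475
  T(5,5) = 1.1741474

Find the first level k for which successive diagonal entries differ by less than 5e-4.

k = 4

|T(1,1) − T(0,0)| = 1.4028696 ≥ 5e-4
|T(2,2) − T(1,1)| = 0.0955465 ≥ 5e-4
|T(3,3) − T(2,2)| = 0.0027117 ≥ 5e-4
|T(4,4) − T(3,3)| = 0.0000208 < 5e-4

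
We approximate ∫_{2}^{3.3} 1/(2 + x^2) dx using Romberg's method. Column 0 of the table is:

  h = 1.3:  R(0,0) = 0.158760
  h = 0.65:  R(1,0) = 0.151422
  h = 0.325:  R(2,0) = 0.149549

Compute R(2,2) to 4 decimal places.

R(1,1) = (4·0.151422 − 0.158760) / 3 = 0.148976
R(2,1) = 0.149549 + (0.149549 − 0.151422)/3 = 0.148925
R(2,2) = (16·0.148925 − 0.148976) / 15 = 0.148922
(Column j=1 coincides with Simpson's rule on the same nodes.)

0.1489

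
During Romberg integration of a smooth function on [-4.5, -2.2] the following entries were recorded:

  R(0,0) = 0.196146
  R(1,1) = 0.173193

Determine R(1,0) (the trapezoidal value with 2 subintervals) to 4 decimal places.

From R(1,1) = (4·R(1,0) − R(0,0))/3, solve for R(1,0):
4·R(1,0) = 3·0.173193 + 0.196146 = 0.715725
R(1,0) = 0.178931

0.1789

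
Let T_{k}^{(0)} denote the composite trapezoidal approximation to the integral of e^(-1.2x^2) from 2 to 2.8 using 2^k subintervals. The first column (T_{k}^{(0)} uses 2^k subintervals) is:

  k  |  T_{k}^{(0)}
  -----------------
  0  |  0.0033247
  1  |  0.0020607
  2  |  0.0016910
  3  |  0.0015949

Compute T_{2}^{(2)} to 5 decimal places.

0.00156

T_{1}^{(1)} = (4·0.0020607 − 0.0033247) / 3 = 0.0016394
T_{2}^{(1)} = 0.0016910 + (0.0016910 − 0.0020607)/3 = 0.0015678
T_{2}^{(2)} = (16·0.0015678 − 0.0016394) / 15 = 0.0015630
(Column j=1 coincides with Simpson's rule on the same nodes.)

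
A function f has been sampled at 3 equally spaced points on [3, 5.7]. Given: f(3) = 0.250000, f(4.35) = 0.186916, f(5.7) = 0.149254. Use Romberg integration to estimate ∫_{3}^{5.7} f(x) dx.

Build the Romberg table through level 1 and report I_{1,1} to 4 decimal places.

I_{0,0} (trapezoid, 1 panel, h=2.7000): 0.538993
I_{1,0} (trapezoid, 2 panels, h=1.3500): 0.521833
I_{1,1} = 0.521833 + (0.521833 − 0.538993)/3 = 0.516113

0.5161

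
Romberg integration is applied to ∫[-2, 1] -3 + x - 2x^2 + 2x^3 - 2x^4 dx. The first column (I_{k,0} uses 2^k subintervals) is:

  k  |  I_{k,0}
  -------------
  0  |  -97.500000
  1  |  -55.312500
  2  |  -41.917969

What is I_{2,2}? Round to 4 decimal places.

-37.2000

Richardson extrapolation on the trapezoidal column (denominator 4−1=3):
I_{1,1} = -55.312500 + (-55.312500 − (-97.500000))/3 = -41.250000
I_{2,1} = -41.917969 + (-41.917969 − (-55.312500))/3 = -37.453125
I_{2,2} = -37.453125 + (-37.453125 − (-41.250000))/15 = -37.200000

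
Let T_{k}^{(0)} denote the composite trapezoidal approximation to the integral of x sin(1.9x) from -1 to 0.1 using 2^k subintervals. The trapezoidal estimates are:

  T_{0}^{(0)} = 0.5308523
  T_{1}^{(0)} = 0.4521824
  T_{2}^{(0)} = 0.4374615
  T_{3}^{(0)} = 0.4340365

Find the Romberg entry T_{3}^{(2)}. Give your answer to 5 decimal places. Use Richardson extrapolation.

Richardson extrapolation on the trapezoidal column (denominator 4−1=3):
T_{2}^{(1)} = 0.4374615 + (0.4374615 − 0.4521824)/3 = 0.4325545
T_{3}^{(1)} = 0.4340365 + (0.4340365 − 0.4374615)/3 = 0.4328948
T_{3}^{(2)} = 0.4328948 + (0.4328948 − 0.4325545)/15 = 0.4329175

0.43292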